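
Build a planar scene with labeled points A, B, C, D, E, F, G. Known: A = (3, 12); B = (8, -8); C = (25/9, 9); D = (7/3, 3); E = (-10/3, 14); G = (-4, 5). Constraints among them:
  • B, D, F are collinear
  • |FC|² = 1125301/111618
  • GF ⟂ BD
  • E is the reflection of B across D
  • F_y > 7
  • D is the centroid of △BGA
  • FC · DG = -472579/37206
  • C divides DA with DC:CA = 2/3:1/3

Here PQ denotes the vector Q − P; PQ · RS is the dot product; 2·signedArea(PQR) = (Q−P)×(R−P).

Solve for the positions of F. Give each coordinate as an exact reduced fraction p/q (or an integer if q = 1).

F = (263/1378, 9865/1378)

1. F_x = 263/1378  [B, D, F are collinear ∩ GF ⟂ BD]
2. F_y = 9865/1378  [B, D, F are collinear ∩ GF ⟂ BD]
   → F = (263/1378, 9865/1378)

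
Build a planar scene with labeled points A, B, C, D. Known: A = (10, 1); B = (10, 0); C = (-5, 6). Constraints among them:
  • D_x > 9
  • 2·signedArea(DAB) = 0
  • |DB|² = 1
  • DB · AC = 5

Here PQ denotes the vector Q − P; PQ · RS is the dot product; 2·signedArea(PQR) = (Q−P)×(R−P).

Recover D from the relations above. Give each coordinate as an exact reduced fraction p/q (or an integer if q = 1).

1. D_x = 10  [2·signedArea(DAB) = 0 ∩ DB · AC = 5]
2. D_y = -1  [2·signedArea(DAB) = 0 ∩ DB · AC = 5]
   → D = (10, -1)

D = (10, -1)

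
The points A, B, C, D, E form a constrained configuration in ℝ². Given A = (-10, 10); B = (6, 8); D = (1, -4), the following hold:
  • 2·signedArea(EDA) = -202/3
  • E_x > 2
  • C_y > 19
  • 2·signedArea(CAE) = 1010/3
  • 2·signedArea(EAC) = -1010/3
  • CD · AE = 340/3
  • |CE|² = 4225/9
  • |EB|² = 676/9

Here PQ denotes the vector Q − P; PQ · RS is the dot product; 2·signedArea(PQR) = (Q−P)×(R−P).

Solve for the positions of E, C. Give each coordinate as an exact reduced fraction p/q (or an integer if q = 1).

C = (11, 20)
E = (8/3, 0)

1. E_x = 8/3  [line -14·x + -11·y + 112/3 = 0 ∩ |EB|² = 676/9]
2. E_y = 0  [line -14·x + -11·y + 112/3 = 0 ∩ |EB|² = 676/9]
   → E = (8/3, 0)
3. C_x = 11  [CD · AE = 340/3 ∩ 2·signedArea(CAE) = 1010/3]
4. C_y = 20  [CD · AE = 340/3 ∩ 2·signedArea(CAE) = 1010/3]
   → C = (11, 20)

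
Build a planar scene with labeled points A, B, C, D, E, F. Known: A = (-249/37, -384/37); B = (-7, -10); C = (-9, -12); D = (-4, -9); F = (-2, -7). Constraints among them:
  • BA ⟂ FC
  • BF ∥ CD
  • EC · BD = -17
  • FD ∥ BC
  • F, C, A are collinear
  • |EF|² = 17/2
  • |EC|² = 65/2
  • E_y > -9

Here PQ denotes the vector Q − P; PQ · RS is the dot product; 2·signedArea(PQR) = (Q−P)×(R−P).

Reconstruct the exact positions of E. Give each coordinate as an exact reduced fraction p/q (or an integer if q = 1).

1. E_x = -9/2  [line -3·x + -1·y + -22 = 0 ∩ |EC|² = 65/2]
2. E_y = -17/2  [line -3·x + -1·y + -22 = 0 ∩ |EC|² = 65/2]
   → E = (-9/2, -17/2)

E = (-9/2, -17/2)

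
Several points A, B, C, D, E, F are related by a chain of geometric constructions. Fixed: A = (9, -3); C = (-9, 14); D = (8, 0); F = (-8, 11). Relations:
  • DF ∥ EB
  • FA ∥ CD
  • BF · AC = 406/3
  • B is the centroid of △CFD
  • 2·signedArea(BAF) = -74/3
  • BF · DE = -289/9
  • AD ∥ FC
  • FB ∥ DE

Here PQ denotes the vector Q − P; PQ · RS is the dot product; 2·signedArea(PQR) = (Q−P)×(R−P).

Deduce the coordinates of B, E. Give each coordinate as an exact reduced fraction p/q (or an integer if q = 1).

1. B_x = -3  [B is the centroid of △CFD]
2. B_y = 25/3  [B is the centroid of △CFD]
   → B = (-3, 25/3)
3. E_x = 13  [DF ∥ EB ∩ FB ∥ DE]
4. E_y = -8/3  [DF ∥ EB ∩ FB ∥ DE]
   → E = (13, -8/3)

B = (-3, 25/3)
E = (13, -8/3)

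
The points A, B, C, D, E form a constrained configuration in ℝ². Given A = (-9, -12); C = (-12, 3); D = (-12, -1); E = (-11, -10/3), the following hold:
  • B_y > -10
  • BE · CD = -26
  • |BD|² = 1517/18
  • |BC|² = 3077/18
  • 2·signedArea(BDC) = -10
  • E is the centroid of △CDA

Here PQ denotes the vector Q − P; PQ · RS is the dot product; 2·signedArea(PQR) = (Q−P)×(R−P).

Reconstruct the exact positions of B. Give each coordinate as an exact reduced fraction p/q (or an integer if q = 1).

B = (-19/2, -59/6)

1. B_x = -19/2  [2·signedArea(BDC) = -10 ∩ BE · CD = -26]
2. B_y = -59/6  [2·signedArea(BDC) = -10 ∩ BE · CD = -26]
   → B = (-19/2, -59/6)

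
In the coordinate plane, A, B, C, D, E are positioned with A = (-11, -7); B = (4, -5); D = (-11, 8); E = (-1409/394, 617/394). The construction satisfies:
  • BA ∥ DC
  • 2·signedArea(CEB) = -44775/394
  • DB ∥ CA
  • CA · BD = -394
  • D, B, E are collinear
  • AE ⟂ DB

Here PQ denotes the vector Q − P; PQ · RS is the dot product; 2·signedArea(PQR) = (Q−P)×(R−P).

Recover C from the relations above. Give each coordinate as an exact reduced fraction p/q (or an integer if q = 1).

1. C_x = -26  [DB ∥ CA ∩ BA ∥ DC]
2. C_y = 6  [DB ∥ CA ∩ BA ∥ DC]
   → C = (-26, 6)

C = (-26, 6)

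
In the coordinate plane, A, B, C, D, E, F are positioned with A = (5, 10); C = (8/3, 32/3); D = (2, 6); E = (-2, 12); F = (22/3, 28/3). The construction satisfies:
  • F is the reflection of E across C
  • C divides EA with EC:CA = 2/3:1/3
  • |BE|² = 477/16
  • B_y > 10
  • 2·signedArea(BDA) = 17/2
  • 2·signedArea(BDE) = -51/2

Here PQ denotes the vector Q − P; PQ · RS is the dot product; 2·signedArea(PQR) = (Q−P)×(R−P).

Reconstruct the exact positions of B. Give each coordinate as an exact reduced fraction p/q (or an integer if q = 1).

B = (13/4, 21/2)

1. B_x = 13/4  [2·signedArea(BDE) = -51/2 ∩ 2·signedArea(BDA) = 17/2]
2. B_y = 21/2  [2·signedArea(BDE) = -51/2 ∩ 2·signedArea(BDA) = 17/2]
   → B = (13/4, 21/2)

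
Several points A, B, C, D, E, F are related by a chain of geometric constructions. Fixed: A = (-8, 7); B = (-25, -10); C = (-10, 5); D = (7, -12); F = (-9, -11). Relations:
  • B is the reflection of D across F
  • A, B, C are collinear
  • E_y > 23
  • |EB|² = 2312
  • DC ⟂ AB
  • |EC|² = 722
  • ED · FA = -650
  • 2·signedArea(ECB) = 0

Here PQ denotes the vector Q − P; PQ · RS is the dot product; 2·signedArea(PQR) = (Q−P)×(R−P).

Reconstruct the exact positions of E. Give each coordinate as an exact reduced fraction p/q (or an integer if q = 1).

E = (9, 24)

1. E_x = 9  [2·signedArea(ECB) = 0 ∩ ED · FA = -650]
2. E_y = 24  [2·signedArea(ECB) = 0 ∩ ED · FA = -650]
   → E = (9, 24)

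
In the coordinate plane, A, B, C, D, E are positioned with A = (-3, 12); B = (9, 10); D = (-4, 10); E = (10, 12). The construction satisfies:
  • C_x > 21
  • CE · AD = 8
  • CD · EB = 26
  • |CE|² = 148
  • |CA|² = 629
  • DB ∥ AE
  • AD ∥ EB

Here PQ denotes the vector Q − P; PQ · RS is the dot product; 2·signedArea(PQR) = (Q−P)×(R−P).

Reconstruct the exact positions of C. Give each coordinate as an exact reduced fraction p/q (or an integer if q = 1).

C = (22, 10)

1. C_x = 22  [line 1·x + 2·y + -42 = 0 ∩ |CE|² = 148]
2. C_y = 10  [line 1·x + 2·y + -42 = 0 ∩ |CE|² = 148]
   → C = (22, 10)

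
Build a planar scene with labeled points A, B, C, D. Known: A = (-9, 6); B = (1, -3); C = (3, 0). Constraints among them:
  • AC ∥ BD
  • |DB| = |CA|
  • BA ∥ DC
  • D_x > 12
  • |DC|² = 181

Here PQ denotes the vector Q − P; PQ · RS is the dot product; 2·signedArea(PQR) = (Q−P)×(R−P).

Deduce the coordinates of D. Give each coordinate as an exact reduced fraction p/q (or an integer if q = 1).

D = (13, -9)

1. D_x = 13  [BA ∥ DC ∩ AC ∥ BD]
2. D_y = -9  [BA ∥ DC ∩ AC ∥ BD]
   → D = (13, -9)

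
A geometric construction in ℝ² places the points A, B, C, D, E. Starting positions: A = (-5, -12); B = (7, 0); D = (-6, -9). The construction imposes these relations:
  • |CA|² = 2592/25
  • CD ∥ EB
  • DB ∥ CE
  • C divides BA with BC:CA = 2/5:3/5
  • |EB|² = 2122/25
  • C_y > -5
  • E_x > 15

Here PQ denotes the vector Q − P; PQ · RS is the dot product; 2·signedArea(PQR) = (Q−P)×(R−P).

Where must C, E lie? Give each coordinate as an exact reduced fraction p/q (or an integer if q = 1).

1. C_x = 11/5  [C divides BA with BC:CA = 2/5:3/5]
2. C_y = -24/5  [C divides BA with BC:CA = 2/5:3/5]
   → C = (11/5, -24/5)
3. E_x = 76/5  [CD ∥ EB ∩ DB ∥ CE]
4. E_y = 21/5  [CD ∥ EB ∩ DB ∥ CE]
   → E = (76/5, 21/5)

C = (11/5, -24/5)
E = (76/5, 21/5)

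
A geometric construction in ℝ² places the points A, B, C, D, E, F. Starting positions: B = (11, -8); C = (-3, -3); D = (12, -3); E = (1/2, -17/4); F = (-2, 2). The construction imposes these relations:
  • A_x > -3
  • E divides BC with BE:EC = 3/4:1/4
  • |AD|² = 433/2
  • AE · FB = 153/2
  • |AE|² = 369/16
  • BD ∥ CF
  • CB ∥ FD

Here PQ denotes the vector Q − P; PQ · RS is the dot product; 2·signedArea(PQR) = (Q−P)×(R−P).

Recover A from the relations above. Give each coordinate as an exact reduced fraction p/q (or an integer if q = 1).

A = (-5/2, -1/2)

1. A_x = -5/2  [line -13·x + 10·y + -55/2 = 0 ∩ |AE|² = 369/16]
2. A_y = -1/2  [line -13·x + 10·y + -55/2 = 0 ∩ |AE|² = 369/16]
   → A = (-5/2, -1/2)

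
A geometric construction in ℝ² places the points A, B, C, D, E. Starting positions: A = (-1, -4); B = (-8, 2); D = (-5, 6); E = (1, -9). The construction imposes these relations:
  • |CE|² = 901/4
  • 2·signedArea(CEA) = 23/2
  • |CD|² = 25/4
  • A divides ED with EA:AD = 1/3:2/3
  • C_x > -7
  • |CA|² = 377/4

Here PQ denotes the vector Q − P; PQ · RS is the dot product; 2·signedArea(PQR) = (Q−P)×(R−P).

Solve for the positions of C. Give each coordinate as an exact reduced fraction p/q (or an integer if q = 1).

1. C_x = -13/2  [line -5·x + -2·y + -49/2 = 0 ∩ |CD|² = 25/4]
2. C_y = 4  [line -5·x + -2·y + -49/2 = 0 ∩ |CD|² = 25/4]
   → C = (-13/2, 4)

C = (-13/2, 4)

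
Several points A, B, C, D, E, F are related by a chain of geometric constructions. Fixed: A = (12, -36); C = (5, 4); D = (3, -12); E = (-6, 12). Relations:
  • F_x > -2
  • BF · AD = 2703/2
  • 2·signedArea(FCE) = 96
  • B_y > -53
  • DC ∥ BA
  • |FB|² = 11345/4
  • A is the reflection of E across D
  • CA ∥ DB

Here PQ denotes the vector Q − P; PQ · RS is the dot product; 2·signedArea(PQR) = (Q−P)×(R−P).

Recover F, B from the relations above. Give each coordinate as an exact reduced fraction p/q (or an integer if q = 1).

B = (10, -52)
F = (-3/2, 0)

1. B_x = 10  [DC ∥ BA ∩ CA ∥ DB]
2. B_y = -52  [DC ∥ BA ∩ CA ∥ DB]
   → B = (10, -52)
3. F_x = -3/2  [2·signedArea(FCE) = 96 ∩ BF · AD = 2703/2]
4. F_y = 0  [2·signedArea(FCE) = 96 ∩ BF · AD = 2703/2]
   → F = (-3/2, 0)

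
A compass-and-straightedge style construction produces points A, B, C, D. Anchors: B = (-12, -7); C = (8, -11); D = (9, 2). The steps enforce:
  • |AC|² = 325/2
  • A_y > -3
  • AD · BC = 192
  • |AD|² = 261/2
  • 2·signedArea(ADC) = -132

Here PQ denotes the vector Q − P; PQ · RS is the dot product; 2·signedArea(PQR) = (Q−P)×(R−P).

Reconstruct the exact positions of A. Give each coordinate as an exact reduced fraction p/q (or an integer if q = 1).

1. A_x = -3/2  [2·signedArea(ADC) = -132 ∩ AD · BC = 192]
2. A_y = -5/2  [2·signedArea(ADC) = -132 ∩ AD · BC = 192]
   → A = (-3/2, -5/2)

A = (-3/2, -5/2)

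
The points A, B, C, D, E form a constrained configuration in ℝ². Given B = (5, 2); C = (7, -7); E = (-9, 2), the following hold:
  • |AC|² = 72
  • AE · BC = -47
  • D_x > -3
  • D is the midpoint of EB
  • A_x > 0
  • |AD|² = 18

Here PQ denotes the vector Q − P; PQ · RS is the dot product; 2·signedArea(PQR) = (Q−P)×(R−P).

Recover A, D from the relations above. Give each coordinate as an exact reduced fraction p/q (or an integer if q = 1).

A = (1, -1)
D = (-2, 2)

1. D_x = -2  [D is the midpoint of EB]
2. D_y = 2  [D is the midpoint of EB]
   → D = (-2, 2)
3. A_x = 1  [line -2·x + 9·y + 11 = 0 ∩ |AD|² = 18]
4. A_y = -1  [line -2·x + 9·y + 11 = 0 ∩ |AD|² = 18]
   → A = (1, -1)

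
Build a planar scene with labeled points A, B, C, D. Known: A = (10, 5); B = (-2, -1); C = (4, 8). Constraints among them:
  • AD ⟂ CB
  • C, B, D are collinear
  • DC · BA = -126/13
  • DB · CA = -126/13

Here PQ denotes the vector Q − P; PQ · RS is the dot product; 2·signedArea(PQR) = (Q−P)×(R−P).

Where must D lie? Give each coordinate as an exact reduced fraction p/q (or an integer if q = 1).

1. D_x = 58/13  [C, B, D are collinear ∩ AD ⟂ CB]
2. D_y = 113/13  [C, B, D are collinear ∩ AD ⟂ CB]
   → D = (58/13, 113/13)

D = (58/13, 113/13)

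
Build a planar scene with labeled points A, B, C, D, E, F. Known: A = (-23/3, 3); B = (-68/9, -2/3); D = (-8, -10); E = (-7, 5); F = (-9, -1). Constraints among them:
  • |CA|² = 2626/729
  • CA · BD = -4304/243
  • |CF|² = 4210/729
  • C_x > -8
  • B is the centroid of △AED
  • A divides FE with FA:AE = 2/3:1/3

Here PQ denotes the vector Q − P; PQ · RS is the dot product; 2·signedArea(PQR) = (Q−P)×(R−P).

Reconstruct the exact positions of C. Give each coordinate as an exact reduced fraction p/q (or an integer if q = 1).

C = (-212/27, 10/9)

1. C_x = -212/27  [line 4/9·x + 28/3·y + -1672/243 = 0 ∩ |CF|² = 4210/729]
2. C_y = 10/9  [line 4/9·x + 28/3·y + -1672/243 = 0 ∩ |CF|² = 4210/729]
   → C = (-212/27, 10/9)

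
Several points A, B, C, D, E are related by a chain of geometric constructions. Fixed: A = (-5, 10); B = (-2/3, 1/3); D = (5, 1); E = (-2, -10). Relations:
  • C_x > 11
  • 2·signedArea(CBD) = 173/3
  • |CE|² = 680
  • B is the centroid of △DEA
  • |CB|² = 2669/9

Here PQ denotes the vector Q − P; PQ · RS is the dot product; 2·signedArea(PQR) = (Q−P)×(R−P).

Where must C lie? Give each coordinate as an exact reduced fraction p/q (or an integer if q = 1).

C = (12, 12)

1. C_x = 12  [line -2/3·x + 17/3·y + -60 = 0 ∩ |CB|² = 2669/9]
2. C_y = 12  [line -2/3·x + 17/3·y + -60 = 0 ∩ |CB|² = 2669/9]
   → C = (12, 12)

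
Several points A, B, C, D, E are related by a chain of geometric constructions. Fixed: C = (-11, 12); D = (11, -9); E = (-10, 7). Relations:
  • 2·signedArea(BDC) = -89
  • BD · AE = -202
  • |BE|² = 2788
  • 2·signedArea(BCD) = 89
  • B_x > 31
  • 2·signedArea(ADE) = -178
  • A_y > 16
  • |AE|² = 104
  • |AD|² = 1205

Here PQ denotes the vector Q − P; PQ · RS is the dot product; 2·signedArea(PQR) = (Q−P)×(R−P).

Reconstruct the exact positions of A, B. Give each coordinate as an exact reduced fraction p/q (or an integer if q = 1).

A = (-12, 17)
B = (32, -25)

1. A_x = -12  [line -16·x + -21·y + 165 = 0 ∩ |AE|² = 104]
2. A_y = 17  [line -16·x + -21·y + 165 = 0 ∩ |AE|² = 104]
   → A = (-12, 17)
3. B_x = 32  [2·signedArea(BDC) = -89 ∩ BD · AE = -202]
4. B_y = -25  [2·signedArea(BDC) = -89 ∩ BD · AE = -202]
   → B = (32, -25)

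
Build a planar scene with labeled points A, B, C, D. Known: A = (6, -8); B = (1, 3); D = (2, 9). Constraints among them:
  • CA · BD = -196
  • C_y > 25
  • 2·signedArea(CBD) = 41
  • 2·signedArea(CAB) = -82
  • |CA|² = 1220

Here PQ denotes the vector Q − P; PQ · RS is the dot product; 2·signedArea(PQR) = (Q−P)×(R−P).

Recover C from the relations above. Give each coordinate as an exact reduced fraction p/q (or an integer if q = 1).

1. C_x = -2  [2·signedArea(CAB) = -82 ∩ 2·signedArea(CBD) = 41]
2. C_y = 26  [2·signedArea(CAB) = -82 ∩ 2·signedArea(CBD) = 41]
   → C = (-2, 26)

C = (-2, 26)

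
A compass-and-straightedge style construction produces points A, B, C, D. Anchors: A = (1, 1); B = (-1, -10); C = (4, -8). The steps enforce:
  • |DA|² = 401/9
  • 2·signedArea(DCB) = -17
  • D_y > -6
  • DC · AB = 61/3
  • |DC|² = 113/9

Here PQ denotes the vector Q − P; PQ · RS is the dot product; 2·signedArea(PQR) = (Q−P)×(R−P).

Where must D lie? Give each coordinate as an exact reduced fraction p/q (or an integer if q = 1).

D = (4/3, -17/3)

1. D_x = 4/3  [2·signedArea(DCB) = -17 ∩ DC · AB = 61/3]
2. D_y = -17/3  [2·signedArea(DCB) = -17 ∩ DC · AB = 61/3]
   → D = (4/3, -17/3)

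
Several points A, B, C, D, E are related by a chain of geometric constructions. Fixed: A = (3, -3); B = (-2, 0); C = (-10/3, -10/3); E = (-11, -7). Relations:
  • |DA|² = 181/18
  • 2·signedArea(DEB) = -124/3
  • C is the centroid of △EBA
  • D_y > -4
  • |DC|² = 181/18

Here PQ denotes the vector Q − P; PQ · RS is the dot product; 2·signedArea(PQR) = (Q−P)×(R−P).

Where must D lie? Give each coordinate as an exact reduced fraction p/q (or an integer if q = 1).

D = (-1/6, -19/6)

1. D_x = -1/6  [line -7·x + 9·y + 82/3 = 0 ∩ |DC|² = 181/18]
2. D_y = -19/6  [line -7·x + 9·y + 82/3 = 0 ∩ |DC|² = 181/18]
   → D = (-1/6, -19/6)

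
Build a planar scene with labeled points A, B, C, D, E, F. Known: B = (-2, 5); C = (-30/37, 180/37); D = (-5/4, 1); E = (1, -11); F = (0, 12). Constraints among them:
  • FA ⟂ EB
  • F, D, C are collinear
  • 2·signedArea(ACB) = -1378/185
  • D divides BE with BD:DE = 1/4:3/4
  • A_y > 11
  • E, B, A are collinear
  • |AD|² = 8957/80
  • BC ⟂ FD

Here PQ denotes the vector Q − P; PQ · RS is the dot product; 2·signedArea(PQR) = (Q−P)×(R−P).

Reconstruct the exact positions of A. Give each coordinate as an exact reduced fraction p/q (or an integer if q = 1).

1. A_x = -16/5  [E, B, A are collinear ∩ FA ⟂ EB]
2. A_y = 57/5  [E, B, A are collinear ∩ FA ⟂ EB]
   → A = (-16/5, 57/5)

A = (-16/5, 57/5)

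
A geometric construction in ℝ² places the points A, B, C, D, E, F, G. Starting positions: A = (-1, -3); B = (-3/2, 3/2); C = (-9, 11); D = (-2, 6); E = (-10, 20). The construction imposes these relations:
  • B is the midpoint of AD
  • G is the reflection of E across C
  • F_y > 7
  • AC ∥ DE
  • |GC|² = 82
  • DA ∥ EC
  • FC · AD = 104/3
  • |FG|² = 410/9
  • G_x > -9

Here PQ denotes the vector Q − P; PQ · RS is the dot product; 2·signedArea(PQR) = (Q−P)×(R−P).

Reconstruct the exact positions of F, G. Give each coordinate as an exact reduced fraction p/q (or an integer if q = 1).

F = (-13/3, 23/3)
G = (-8, 2)

1. G_x = -8  [G is the reflection of E across C]
2. G_y = 2  [G is the reflection of E across C]
   → G = (-8, 2)
3. F_x = -13/3  [line 1·x + -9·y + 220/3 = 0 ∩ |FG|² = 410/9]
4. F_y = 23/3  [line 1·x + -9·y + 220/3 = 0 ∩ |FG|² = 410/9]
   → F = (-13/3, 23/3)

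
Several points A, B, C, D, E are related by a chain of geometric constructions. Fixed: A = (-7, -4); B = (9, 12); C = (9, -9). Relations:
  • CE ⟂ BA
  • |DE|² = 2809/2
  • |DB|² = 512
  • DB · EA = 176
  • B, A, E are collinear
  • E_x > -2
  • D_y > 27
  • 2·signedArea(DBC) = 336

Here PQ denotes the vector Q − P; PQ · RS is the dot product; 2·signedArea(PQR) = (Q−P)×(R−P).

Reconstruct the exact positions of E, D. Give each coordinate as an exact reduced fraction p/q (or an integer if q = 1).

D = (25, 28)
E = (-3/2, 3/2)

1. E_x = -3/2  [B, A, E are collinear ∩ CE ⟂ BA]
2. E_y = 3/2  [B, A, E are collinear ∩ CE ⟂ BA]
   → E = (-3/2, 3/2)
3. D_x = 25  [DB · EA = 176 ∩ 2·signedArea(DBC) = 336]
4. D_y = 28  [DB · EA = 176 ∩ 2·signedArea(DBC) = 336]
   → D = (25, 28)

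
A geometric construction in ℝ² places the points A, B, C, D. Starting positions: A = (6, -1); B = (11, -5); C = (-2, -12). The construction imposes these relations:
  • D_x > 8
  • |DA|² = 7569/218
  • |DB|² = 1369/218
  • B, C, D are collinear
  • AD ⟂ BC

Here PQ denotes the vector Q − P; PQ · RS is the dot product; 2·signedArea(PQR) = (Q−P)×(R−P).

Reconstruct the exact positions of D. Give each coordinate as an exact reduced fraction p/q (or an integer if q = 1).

1. D_x = 1917/218  [B, C, D are collinear ∩ AD ⟂ BC]
2. D_y = -1349/218  [B, C, D are collinear ∩ AD ⟂ BC]
   → D = (1917/218, -1349/218)

D = (1917/218, -1349/218)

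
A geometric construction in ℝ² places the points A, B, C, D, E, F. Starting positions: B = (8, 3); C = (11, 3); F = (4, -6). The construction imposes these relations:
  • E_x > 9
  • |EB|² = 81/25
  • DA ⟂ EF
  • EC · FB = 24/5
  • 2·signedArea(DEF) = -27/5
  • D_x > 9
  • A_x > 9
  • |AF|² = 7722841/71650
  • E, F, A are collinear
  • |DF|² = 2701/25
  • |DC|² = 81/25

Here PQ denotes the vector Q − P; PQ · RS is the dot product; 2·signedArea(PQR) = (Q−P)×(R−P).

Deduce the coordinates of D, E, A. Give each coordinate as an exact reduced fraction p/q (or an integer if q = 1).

1. E_x = 49/5  [line -4·x + -9·y + 331/5 = 0 ∩ |EB|² = 81/25]
2. E_y = 3  [line -4·x + -9·y + 331/5 = 0 ∩ |EB|² = 81/25]
   → E = (49/5, 3)
3. A_x = 137911/14330  [line 9·x + -29/5·y + -354/5 = 0 ∩ |AF|² = 7722841/71650]
4. A_y = 7815/2866  [line 9·x + -29/5·y + -354/5 = 0 ∩ |AF|² = 7722841/71650]
   → A = (137911/14330, 7815/2866)
5. D_x = 46/5  [2·signedArea(DEF) = -27/5 ∩ DA ⟂ EF]
6. D_y = 3  [2·signedArea(DEF) = -27/5 ∩ DA ⟂ EF]
   → D = (46/5, 3)

A = (137911/14330, 7815/2866)
D = (46/5, 3)
E = (49/5, 3)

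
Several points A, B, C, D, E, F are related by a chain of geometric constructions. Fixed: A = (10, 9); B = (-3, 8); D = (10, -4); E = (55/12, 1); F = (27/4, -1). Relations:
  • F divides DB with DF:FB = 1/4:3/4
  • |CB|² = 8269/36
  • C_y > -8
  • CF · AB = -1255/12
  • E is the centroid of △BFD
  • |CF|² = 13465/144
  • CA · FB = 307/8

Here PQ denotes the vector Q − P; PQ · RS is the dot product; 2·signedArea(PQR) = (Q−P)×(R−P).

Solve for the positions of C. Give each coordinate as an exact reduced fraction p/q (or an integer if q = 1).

1. C_x = -5/6  [CF · AB = -1255/12 ∩ CA · FB = 307/8]
2. C_y = -7  [CF · AB = -1255/12 ∩ CA · FB = 307/8]
   → C = (-5/6, -7)

C = (-5/6, -7)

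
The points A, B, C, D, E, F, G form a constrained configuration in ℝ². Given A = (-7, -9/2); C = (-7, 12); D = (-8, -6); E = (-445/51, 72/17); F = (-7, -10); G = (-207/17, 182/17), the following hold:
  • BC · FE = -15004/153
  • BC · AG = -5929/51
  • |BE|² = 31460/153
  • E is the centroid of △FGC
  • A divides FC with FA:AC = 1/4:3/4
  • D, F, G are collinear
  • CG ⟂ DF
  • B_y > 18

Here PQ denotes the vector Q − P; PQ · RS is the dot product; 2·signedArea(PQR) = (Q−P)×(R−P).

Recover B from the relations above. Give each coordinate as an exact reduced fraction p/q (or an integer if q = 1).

B = (-533/51, 314/17)

1. B_x = -533/51  [BC · FE = -15004/153 ∩ BC · AG = -5929/51]
2. B_y = 314/17  [BC · FE = -15004/153 ∩ BC · AG = -5929/51]
   → B = (-533/51, 314/17)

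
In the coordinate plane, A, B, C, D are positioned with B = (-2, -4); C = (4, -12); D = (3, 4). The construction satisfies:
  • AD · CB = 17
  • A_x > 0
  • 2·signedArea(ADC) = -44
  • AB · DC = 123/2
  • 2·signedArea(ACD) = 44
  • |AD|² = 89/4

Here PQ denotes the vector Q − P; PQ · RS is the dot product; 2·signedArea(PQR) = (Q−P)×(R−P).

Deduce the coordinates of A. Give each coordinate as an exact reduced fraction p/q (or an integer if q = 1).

1. A_x = 1/2  [2·signedArea(ACD) = 44 ∩ AD · CB = 17]
2. A_y = 0  [2·signedArea(ACD) = 44 ∩ AD · CB = 17]
   → A = (1/2, 0)

A = (1/2, 0)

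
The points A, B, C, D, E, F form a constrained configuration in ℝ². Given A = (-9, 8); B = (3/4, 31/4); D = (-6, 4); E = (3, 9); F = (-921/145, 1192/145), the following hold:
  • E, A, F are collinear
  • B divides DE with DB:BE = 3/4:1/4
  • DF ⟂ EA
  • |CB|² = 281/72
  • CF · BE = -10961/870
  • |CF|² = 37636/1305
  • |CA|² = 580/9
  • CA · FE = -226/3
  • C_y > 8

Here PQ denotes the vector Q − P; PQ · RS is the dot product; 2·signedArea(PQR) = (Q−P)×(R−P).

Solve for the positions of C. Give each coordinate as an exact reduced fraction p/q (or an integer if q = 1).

1. C_x = -1  [CA · FE = -226/3 ∩ CF · BE = -10961/870]
2. C_y = 26/3  [CA · FE = -226/3 ∩ CF · BE = -10961/870]
   → C = (-1, 26/3)

C = (-1, 26/3)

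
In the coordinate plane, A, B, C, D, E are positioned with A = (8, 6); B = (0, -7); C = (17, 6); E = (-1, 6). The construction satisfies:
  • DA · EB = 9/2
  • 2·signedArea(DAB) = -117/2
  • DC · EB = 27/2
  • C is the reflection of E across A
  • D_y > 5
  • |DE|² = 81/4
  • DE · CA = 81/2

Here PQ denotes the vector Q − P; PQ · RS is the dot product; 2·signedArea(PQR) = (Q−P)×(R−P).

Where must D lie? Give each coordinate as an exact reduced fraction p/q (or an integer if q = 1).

1. D_x = 7/2  [DA · EB = 9/2 ∩ DE · CA = 81/2]
2. D_y = 6  [DA · EB = 9/2 ∩ DE · CA = 81/2]
   → D = (7/2, 6)

D = (7/2, 6)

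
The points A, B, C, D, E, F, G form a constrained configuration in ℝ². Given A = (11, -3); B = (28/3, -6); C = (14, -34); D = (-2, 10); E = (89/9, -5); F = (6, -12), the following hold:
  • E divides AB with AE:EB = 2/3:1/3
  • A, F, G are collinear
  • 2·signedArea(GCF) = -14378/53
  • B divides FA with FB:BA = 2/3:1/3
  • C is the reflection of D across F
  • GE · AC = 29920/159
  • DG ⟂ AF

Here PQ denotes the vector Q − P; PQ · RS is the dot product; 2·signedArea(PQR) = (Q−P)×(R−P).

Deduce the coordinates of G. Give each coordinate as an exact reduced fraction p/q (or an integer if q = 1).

1. G_x = 713/53  [A, F, G are collinear ∩ DG ⟂ AF]
2. G_y = 75/53  [A, F, G are collinear ∩ DG ⟂ AF]
   → G = (713/53, 75/53)

G = (713/53, 75/53)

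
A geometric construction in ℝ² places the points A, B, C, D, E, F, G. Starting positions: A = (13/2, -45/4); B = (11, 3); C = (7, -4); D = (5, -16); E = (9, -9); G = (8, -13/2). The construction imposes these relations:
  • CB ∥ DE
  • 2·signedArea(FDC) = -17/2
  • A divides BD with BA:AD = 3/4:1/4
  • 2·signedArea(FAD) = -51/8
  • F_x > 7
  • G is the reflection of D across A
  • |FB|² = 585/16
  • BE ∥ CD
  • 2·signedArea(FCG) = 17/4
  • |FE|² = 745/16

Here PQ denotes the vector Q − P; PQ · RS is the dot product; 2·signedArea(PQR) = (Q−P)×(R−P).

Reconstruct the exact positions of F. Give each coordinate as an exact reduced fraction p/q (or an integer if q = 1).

1. F_x = 8  [2·signedArea(FAD) = -51/8 ∩ 2·signedArea(FCG) = 17/4]
2. F_y = -9/4  [2·signedArea(FAD) = -51/8 ∩ 2·signedArea(FCG) = 17/4]
   → F = (8, -9/4)

F = (8, -9/4)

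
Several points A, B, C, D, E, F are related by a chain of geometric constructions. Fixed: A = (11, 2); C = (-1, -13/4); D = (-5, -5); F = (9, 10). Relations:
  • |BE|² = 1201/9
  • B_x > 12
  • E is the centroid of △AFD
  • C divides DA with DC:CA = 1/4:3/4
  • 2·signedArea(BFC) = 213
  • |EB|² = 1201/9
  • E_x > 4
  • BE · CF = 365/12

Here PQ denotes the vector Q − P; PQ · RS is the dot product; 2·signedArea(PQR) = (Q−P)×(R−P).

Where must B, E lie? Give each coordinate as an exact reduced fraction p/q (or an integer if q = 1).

1. E_x = 5  [E is the centroid of △AFD]
2. E_y = 7/3  [E is the centroid of △AFD]
   → E = (5, 7/3)
3. B_x = 13  [2·signedArea(BFC) = 213 ∩ BE · CF = 365/12]
4. B_y = -6  [2·signedArea(BFC) = 213 ∩ BE · CF = 365/12]
   → B = (13, -6)

B = (13, -6)
E = (5, 7/3)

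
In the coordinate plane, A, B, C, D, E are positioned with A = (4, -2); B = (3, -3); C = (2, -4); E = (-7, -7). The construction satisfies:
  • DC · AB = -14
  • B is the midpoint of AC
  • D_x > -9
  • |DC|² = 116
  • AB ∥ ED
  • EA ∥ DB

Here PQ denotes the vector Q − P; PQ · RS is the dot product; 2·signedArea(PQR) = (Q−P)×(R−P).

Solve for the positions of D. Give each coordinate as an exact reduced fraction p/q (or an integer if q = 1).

D = (-8, -8)

1. D_x = -8  [EA ∥ DB ∩ AB ∥ ED]
2. D_y = -8  [EA ∥ DB ∩ AB ∥ ED]
   → D = (-8, -8)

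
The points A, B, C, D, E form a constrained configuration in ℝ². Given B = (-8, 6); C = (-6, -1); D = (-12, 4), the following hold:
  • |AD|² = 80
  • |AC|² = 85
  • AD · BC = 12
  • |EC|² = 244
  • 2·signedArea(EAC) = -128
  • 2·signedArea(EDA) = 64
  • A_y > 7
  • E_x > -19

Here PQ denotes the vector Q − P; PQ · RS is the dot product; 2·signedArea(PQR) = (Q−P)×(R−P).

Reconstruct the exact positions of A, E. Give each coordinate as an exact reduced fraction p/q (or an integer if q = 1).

A = (-4, 8)
E = (-18, 9)

1. A_x = -4  [line -2·x + 7·y + -64 = 0 ∩ |AD|² = 80]
2. A_y = 8  [line -2·x + 7·y + -64 = 0 ∩ |AD|² = 80]
   → A = (-4, 8)
3. E_x = -18  [2·signedArea(EAC) = -128 ∩ 2·signedArea(EDA) = 64]
4. E_y = 9  [2·signedArea(EAC) = -128 ∩ 2·signedArea(EDA) = 64]
   → E = (-18, 9)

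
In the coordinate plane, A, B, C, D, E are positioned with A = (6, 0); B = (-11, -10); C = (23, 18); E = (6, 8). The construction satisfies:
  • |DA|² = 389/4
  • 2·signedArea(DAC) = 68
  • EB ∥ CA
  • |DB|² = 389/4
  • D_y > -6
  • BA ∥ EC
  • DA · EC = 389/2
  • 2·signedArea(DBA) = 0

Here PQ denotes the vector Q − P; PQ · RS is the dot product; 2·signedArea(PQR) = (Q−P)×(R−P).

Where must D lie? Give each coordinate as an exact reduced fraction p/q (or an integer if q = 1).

1. D_x = -5/2  [2·signedArea(DBA) = 0 ∩ DA · EC = 389/2]
2. D_y = -5  [2·signedArea(DBA) = 0 ∩ DA · EC = 389/2]
   → D = (-5/2, -5)

D = (-5/2, -5)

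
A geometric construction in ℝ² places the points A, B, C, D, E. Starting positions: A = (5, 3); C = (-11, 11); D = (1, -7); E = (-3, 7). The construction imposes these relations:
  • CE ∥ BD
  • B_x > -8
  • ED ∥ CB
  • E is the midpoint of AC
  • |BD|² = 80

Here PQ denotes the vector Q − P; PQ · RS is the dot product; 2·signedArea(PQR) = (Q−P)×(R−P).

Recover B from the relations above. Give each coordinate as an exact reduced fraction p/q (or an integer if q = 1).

1. B_x = -7  [CE ∥ BD ∩ ED ∥ CB]
2. B_y = -3  [CE ∥ BD ∩ ED ∥ CB]
   → B = (-7, -3)

B = (-7, -3)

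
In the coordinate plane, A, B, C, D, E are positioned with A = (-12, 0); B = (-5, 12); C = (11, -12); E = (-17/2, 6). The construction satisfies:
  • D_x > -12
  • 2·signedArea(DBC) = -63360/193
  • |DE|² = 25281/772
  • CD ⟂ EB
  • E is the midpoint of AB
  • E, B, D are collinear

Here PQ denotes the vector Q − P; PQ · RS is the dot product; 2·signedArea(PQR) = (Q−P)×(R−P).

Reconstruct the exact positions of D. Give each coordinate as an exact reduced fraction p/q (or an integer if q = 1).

D = (-2197/193, 204/193)

1. D_x = -2197/193  [E, B, D are collinear ∩ CD ⟂ EB]
2. D_y = 204/193  [E, B, D are collinear ∩ CD ⟂ EB]
   → D = (-2197/193, 204/193)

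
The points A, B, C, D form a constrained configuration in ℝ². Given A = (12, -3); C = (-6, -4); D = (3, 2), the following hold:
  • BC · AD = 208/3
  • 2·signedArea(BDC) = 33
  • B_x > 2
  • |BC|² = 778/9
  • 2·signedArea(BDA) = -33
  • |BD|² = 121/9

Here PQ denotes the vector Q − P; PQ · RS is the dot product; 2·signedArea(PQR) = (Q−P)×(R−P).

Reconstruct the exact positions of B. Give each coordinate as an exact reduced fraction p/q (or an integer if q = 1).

B = (3, -5/3)

1. B_x = 3  [2·signedArea(BDC) = 33 ∩ 2·signedArea(BDA) = -33]
2. B_y = -5/3  [2·signedArea(BDC) = 33 ∩ 2·signedArea(BDA) = -33]
   → B = (3, -5/3)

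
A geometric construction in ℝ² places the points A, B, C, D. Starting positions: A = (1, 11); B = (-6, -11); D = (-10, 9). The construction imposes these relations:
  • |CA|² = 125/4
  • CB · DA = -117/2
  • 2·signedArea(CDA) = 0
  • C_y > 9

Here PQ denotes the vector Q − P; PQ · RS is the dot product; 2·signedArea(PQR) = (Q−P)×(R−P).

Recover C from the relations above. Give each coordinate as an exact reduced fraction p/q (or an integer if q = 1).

1. C_x = -9/2  [2·signedArea(CDA) = 0 ∩ CB · DA = -117/2]
2. C_y = 10  [2·signedArea(CDA) = 0 ∩ CB · DA = -117/2]
   → C = (-9/2, 10)

C = (-9/2, 10)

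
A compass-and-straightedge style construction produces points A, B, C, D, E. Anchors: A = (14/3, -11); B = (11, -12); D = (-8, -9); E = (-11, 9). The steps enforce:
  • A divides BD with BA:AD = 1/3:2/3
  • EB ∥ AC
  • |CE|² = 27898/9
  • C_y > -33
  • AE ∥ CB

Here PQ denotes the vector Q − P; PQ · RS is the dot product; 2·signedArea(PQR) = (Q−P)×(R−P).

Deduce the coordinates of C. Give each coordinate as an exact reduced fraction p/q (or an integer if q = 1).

C = (80/3, -32)

1. C_x = 80/3  [AE ∥ CB ∩ EB ∥ AC]
2. C_y = -32  [AE ∥ CB ∩ EB ∥ AC]
   → C = (80/3, -32)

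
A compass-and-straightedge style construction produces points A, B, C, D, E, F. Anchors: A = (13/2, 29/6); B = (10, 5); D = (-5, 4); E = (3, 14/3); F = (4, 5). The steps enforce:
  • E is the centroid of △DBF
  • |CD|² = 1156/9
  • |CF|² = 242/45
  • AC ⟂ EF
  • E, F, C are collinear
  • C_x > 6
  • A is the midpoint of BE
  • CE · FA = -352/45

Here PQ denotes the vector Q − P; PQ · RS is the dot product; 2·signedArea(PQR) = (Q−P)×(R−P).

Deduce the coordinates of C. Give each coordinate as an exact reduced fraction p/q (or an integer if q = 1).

1. C_x = 31/5  [E, F, C are collinear ∩ AC ⟂ EF]
2. C_y = 86/15  [E, F, C are collinear ∩ AC ⟂ EF]
   → C = (31/5, 86/15)

C = (31/5, 86/15)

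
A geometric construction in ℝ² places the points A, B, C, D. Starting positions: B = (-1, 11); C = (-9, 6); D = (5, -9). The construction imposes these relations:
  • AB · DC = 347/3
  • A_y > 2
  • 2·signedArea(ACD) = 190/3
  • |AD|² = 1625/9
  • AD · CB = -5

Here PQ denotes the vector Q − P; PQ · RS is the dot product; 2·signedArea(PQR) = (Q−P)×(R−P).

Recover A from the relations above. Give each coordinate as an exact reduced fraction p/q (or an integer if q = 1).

1. A_x = -5/3  [2·signedArea(ACD) = 190/3 ∩ AB · DC = 347/3]
2. A_y = 8/3  [2·signedArea(ACD) = 190/3 ∩ AB · DC = 347/3]
   → A = (-5/3, 8/3)

A = (-5/3, 8/3)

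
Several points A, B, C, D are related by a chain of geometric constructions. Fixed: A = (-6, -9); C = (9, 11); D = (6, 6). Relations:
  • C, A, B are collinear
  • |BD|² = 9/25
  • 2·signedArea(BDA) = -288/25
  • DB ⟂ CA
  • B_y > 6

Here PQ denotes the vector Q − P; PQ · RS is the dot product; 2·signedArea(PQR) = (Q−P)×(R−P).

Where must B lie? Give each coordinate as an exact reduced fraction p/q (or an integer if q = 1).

1. B_x = 138/25  [C, A, B are collinear ∩ DB ⟂ CA]
2. B_y = 159/25  [C, A, B are collinear ∩ DB ⟂ CA]
   → B = (138/25, 159/25)

B = (138/25, 159/25)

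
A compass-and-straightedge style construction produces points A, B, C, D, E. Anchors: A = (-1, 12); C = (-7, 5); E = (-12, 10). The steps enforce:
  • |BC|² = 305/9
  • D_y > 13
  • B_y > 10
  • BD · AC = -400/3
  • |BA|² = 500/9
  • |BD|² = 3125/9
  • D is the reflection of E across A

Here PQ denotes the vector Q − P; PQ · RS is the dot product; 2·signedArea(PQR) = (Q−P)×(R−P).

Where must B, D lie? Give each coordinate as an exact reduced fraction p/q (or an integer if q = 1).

B = (-25/3, 32/3)
D = (10, 14)

1. D_x = 10  [D is the reflection of E across A]
2. D_y = 14  [D is the reflection of E across A]
   → D = (10, 14)
3. B_x = -25/3  [line 6·x + 7·y + -74/3 = 0 ∩ |BA|² = 500/9]
4. B_y = 32/3  [line 6·x + 7·y + -74/3 = 0 ∩ |BA|² = 500/9]
   → B = (-25/3, 32/3)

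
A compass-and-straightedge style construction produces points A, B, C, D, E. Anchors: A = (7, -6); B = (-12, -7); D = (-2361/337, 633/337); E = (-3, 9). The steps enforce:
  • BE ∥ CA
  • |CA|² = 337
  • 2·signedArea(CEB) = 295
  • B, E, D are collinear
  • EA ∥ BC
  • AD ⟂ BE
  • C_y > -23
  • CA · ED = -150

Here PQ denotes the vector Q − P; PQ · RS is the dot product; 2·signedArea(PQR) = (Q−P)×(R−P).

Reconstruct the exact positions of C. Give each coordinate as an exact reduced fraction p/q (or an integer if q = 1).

1. C_x = -2  [BE ∥ CA ∩ EA ∥ BC]
2. C_y = -22  [BE ∥ CA ∩ EA ∥ BC]
   → C = (-2, -22)

C = (-2, -22)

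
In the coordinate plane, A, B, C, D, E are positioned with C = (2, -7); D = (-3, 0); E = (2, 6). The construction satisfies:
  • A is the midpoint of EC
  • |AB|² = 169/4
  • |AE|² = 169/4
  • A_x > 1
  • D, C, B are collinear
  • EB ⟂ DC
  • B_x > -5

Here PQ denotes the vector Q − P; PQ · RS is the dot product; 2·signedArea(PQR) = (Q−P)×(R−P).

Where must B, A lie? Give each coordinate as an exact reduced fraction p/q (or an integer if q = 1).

A = (2, -1/2)
B = (-307/74, 119/74)

1. B_x = -307/74  [D, C, B are collinear ∩ EB ⟂ DC]
2. B_y = 119/74  [D, C, B are collinear ∩ EB ⟂ DC]
   → B = (-307/74, 119/74)
3. A_x = 2  [A is the midpoint of EC]
4. A_y = -1/2  [A is the midpoint of EC]
   → A = (2, -1/2)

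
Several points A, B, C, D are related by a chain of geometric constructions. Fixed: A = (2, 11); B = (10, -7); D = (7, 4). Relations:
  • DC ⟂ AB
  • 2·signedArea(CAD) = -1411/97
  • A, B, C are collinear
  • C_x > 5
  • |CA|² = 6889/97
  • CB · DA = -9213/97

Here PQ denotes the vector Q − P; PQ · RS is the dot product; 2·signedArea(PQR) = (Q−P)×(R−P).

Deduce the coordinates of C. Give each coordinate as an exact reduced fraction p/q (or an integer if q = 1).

1. C_x = 526/97  [A, B, C are collinear ∩ DC ⟂ AB]
2. C_y = 320/97  [A, B, C are collinear ∩ DC ⟂ AB]
   → C = (526/97, 320/97)

C = (526/97, 320/97)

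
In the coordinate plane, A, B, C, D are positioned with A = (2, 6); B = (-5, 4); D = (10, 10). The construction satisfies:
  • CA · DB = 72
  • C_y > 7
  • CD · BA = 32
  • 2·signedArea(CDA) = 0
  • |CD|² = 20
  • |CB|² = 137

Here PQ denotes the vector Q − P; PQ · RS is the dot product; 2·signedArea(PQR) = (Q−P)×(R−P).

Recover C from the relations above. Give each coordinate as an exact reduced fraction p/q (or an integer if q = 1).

1. C_x = 6  [2·signedArea(CDA) = 0 ∩ CD · BA = 32]
2. C_y = 8  [2·signedArea(CDA) = 0 ∩ CD · BA = 32]
   → C = (6, 8)

C = (6, 8)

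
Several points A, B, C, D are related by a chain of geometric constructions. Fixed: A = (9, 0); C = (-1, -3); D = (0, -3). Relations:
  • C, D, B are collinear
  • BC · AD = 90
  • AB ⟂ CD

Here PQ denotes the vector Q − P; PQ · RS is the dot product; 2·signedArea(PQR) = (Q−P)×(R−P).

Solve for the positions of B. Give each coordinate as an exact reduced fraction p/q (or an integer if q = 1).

B = (9, -3)

1. B_x = 9  [C, D, B are collinear ∩ AB ⟂ CD]
2. B_y = -3  [C, D, B are collinear ∩ AB ⟂ CD]
   → B = (9, -3)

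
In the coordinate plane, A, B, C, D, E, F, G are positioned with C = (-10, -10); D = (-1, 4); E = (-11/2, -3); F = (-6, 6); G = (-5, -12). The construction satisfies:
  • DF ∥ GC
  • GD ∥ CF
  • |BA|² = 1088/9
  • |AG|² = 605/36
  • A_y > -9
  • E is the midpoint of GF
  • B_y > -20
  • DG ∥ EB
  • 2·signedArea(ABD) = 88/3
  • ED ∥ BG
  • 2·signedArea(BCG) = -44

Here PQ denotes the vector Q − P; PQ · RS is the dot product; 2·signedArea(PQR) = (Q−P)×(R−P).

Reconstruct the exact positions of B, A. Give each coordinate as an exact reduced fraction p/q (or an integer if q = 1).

A = (-41/6, -25/3)
B = (-19/2, -19)

1. B_x = -19/2  [ED ∥ BG ∩ DG ∥ EB]
2. B_y = -19  [ED ∥ BG ∩ DG ∥ EB]
   → B = (-19/2, -19)
3. A_x = -41/6  [line -23·x + 17/2·y + -259/3 = 0 ∩ |AG|² = 605/36]
4. A_y = -25/3  [line -23·x + 17/2·y + -259/3 = 0 ∩ |AG|² = 605/36]
   → A = (-41/6, -25/3)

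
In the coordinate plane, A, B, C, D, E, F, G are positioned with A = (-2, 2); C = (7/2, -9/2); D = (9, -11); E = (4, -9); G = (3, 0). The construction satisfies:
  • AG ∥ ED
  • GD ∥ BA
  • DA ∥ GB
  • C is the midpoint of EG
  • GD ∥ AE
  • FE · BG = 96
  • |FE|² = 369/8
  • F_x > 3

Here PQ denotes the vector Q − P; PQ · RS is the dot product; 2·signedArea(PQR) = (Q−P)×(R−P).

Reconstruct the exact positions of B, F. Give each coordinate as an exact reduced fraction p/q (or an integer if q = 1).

1. B_x = -8  [GD ∥ BA ∩ DA ∥ GB]
2. B_y = 13  [GD ∥ BA ∩ DA ∥ GB]
   → B = (-8, 13)
3. F_x = 13/4  [line -11·x + 13·y + 65 = 0 ∩ |FE|² = 369/8]
4. F_y = -9/4  [line -11·x + 13·y + 65 = 0 ∩ |FE|² = 369/8]
   → F = (13/4, -9/4)

B = (-8, 13)
F = (13/4, -9/4)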